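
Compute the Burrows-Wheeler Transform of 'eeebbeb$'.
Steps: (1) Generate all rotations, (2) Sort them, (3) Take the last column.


Rotations (sorted):
  0: $eeebbeb -> last char: b
  1: b$eeebbe -> last char: e
  2: bbeb$eee -> last char: e
  3: beb$eeeb -> last char: b
  4: eb$eeebb -> last char: b
  5: ebbeb$ee -> last char: e
  6: eebbeb$e -> last char: e
  7: eeebbeb$ -> last char: $


BWT = beebbee$


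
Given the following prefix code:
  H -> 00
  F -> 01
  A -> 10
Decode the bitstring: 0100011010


Decoding step by step:
Bits 01 -> F
Bits 00 -> H
Bits 01 -> F
Bits 10 -> A
Bits 10 -> A


Decoded message: FHFAA


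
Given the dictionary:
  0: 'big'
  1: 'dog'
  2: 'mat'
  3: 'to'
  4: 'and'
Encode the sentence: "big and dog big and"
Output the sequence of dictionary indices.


Look up each word in the dictionary:
  'big' -> 0
  'and' -> 4
  'dog' -> 1
  'big' -> 0
  'and' -> 4

Encoded: [0, 4, 1, 0, 4]


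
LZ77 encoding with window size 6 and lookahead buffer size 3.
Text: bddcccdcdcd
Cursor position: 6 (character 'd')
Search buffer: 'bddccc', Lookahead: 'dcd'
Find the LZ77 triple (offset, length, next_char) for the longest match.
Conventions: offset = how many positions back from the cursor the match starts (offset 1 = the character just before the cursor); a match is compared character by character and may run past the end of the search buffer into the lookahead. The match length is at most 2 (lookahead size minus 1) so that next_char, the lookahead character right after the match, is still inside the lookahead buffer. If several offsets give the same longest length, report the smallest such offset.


Try each offset into the search buffer:
  offset=1 (pos 5, char 'c'): match length 0
  offset=2 (pos 4, char 'c'): match length 0
  offset=3 (pos 3, char 'c'): match length 0
  offset=4 (pos 2, char 'd'): match length 2
  offset=5 (pos 1, char 'd'): match length 1
  offset=6 (pos 0, char 'b'): match length 0
Longest match has length 2 at offset 4.
next_char = character at position 6 + 2 = 8 -> 'd'

Best match: offset=4, length=2 (matching 'dc' starting at position 2)
LZ77 triple: (4, 2, 'd')


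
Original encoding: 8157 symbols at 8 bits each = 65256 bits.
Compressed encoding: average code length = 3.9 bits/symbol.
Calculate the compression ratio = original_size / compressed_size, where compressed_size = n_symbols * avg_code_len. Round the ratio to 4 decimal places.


original_size = n_symbols * orig_bits = 8157 * 8 = 65256 bits
compressed_size = n_symbols * avg_code_len = 8157 * 3.9 = 31812.3 bits
ratio = original_size / compressed_size = 65256 / 31812.3 = 2.0513

Compression ratio = 2.0513


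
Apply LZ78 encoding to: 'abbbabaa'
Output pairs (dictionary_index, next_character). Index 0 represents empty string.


LZ78 encoding steps:
Dictionary: {0: ''}
Step 1: w='' (idx 0), next='a' -> output (0, 'a'), add 'a' as idx 1
Step 2: w='' (idx 0), next='b' -> output (0, 'b'), add 'b' as idx 2
Step 3: w='b' (idx 2), next='b' -> output (2, 'b'), add 'bb' as idx 3
Step 4: w='a' (idx 1), next='b' -> output (1, 'b'), add 'ab' as idx 4
Step 5: w='a' (idx 1), next='a' -> output (1, 'a'), add 'aa' as idx 5


Encoded: [(0, 'a'), (0, 'b'), (2, 'b'), (1, 'b'), (1, 'a')]


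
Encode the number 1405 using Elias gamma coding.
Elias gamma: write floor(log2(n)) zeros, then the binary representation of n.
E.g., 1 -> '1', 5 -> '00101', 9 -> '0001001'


num_bits = floor(log2(1405)) + 1 = 11
leading_zeros = num_bits - 1 = 10
binary(1405) = 10101111101

Elias gamma(1405) = '0000000000' + '10101111101' = 000000000010101111101 (21 bits)


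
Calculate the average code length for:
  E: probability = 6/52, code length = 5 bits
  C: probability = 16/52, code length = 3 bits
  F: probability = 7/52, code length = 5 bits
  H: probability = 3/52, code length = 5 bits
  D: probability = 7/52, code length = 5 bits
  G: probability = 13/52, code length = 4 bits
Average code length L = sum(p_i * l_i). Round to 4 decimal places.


Weighted contributions p_i * l_i:
  E: (6/52) * 5 = 30/52
  C: (16/52) * 3 = 48/52
  F: (7/52) * 5 = 35/52
  H: (3/52) * 5 = 15/52
  D: (7/52) * 5 = 35/52
  G: (13/52) * 4 = 52/52
Sum = (30 + 48 + 35 + 15 + 35 + 52)/52 = 215/52

L = 215/52 = 4.1346 bits/symbol


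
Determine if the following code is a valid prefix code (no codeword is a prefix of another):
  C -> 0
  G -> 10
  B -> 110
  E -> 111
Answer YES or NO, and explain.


Checking each pair (does one codeword prefix another?):
  C='0' vs G='10': no prefix
  C='0' vs B='110': no prefix
  C='0' vs E='111': no prefix
  G='10' vs C='0': no prefix
  G='10' vs B='110': no prefix
  G='10' vs E='111': no prefix
  B='110' vs C='0': no prefix
  B='110' vs G='10': no prefix
  B='110' vs E='111': no prefix
  E='111' vs C='0': no prefix
  E='111' vs G='10': no prefix
  E='111' vs B='110': no prefix
No violation found over all pairs.

YES -- this is a valid prefix code. No codeword is a prefix of any other codeword.


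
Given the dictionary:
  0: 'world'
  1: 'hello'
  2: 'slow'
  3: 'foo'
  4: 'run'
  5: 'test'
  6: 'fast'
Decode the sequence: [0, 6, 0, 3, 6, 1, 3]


Look up each index in the dictionary:
  0 -> 'world'
  6 -> 'fast'
  0 -> 'world'
  3 -> 'foo'
  6 -> 'fast'
  1 -> 'hello'
  3 -> 'foo'

Decoded: "world fast world foo fast hello foo"


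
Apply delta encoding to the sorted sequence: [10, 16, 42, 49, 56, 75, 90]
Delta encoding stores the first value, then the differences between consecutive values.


First value: 10
Deltas:
  16 - 10 = 6
  42 - 16 = 26
  49 - 42 = 7
  56 - 49 = 7
  75 - 56 = 19
  90 - 75 = 15


Delta encoded: [10, 6, 26, 7, 7, 19, 15]


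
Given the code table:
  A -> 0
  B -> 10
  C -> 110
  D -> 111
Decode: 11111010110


Decoding:
111 -> D
110 -> C
10 -> B
110 -> C


Result: DCBC


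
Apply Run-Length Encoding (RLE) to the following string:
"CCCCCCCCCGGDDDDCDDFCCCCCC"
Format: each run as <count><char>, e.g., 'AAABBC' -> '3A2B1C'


Scanning runs left to right:
  i=0: run of 'C' x 9 -> '9C'
  i=9: run of 'G' x 2 -> '2G'
  i=11: run of 'D' x 4 -> '4D'
  i=15: run of 'C' x 1 -> '1C'
  i=16: run of 'D' x 2 -> '2D'
  i=18: run of 'F' x 1 -> '1F'
  i=19: run of 'C' x 6 -> '6C'

RLE = 9C2G4D1C2D1F6C


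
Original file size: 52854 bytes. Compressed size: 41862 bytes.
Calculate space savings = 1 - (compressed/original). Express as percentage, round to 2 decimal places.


ratio = compressed/original = 41862/52854 = 0.792031
savings = 1 - ratio = 1 - 0.792031 = 0.207969
as a percentage: 0.207969 * 100 = 20.8%

Space savings = 1 - 41862/52854 = 20.8%


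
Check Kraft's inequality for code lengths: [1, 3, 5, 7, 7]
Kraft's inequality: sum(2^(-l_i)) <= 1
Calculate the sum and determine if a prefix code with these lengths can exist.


Sum = 2^(-1) + 2^(-3) + 2^(-5) + 2^(-7) + 2^(-7)
    = 0.5 + 0.125 + 0.03125 + 0.0078125 + 0.0078125
    = 86/128 = 0.671875
Since 0.671875 <= 1, Kraft's inequality IS satisfied.
A prefix code with these lengths CAN exist.

Kraft sum = 0.671875. Satisfied.


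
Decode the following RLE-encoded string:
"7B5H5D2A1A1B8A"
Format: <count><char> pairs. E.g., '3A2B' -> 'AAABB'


Expanding each <count><char> pair:
  7B -> 'BBBBBBB'
  5H -> 'HHHHH'
  5D -> 'DDDDD'
  2A -> 'AA'
  1A -> 'A'
  1B -> 'B'
  8A -> 'AAAAAAAA'

Decoded = BBBBBBBHHHHHDDDDDAAABAAAAAAAA


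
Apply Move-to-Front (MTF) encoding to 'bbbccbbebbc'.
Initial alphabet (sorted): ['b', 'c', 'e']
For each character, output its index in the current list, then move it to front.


MTF encoding:
'b': index 0 in ['b', 'c', 'e'] -> ['b', 'c', 'e']
'b': index 0 in ['b', 'c', 'e'] -> ['b', 'c', 'e']
'b': index 0 in ['b', 'c', 'e'] -> ['b', 'c', 'e']
'c': index 1 in ['b', 'c', 'e'] -> ['c', 'b', 'e']
'c': index 0 in ['c', 'b', 'e'] -> ['c', 'b', 'e']
'b': index 1 in ['c', 'b', 'e'] -> ['b', 'c', 'e']
'b': index 0 in ['b', 'c', 'e'] -> ['b', 'c', 'e']
'e': index 2 in ['b', 'c', 'e'] -> ['e', 'b', 'c']
'b': index 1 in ['e', 'b', 'c'] -> ['b', 'e', 'c']
'b': index 0 in ['b', 'e', 'c'] -> ['b', 'e', 'c']
'c': index 2 in ['b', 'e', 'c'] -> ['c', 'b', 'e']


Output: [0, 0, 0, 1, 0, 1, 0, 2, 1, 0, 2]


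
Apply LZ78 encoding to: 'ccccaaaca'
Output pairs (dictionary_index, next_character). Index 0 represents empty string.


LZ78 encoding steps:
Dictionary: {0: ''}
Step 1: w='' (idx 0), next='c' -> output (0, 'c'), add 'c' as idx 1
Step 2: w='c' (idx 1), next='c' -> output (1, 'c'), add 'cc' as idx 2
Step 3: w='c' (idx 1), next='a' -> output (1, 'a'), add 'ca' as idx 3
Step 4: w='' (idx 0), next='a' -> output (0, 'a'), add 'a' as idx 4
Step 5: w='a' (idx 4), next='c' -> output (4, 'c'), add 'ac' as idx 5
Step 6: w='a' (idx 4), end of input -> output (4, '')


Encoded: [(0, 'c'), (1, 'c'), (1, 'a'), (0, 'a'), (4, 'c'), (4, '')]


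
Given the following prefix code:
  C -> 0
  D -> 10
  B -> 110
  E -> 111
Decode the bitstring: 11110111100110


Decoding step by step:
Bits 111 -> E
Bits 10 -> D
Bits 111 -> E
Bits 10 -> D
Bits 0 -> C
Bits 110 -> B


Decoded message: EDEDCB


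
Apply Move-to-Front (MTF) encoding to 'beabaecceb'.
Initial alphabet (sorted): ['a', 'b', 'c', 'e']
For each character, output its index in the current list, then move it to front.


MTF encoding:
'b': index 1 in ['a', 'b', 'c', 'e'] -> ['b', 'a', 'c', 'e']
'e': index 3 in ['b', 'a', 'c', 'e'] -> ['e', 'b', 'a', 'c']
'a': index 2 in ['e', 'b', 'a', 'c'] -> ['a', 'e', 'b', 'c']
'b': index 2 in ['a', 'e', 'b', 'c'] -> ['b', 'a', 'e', 'c']
'a': index 1 in ['b', 'a', 'e', 'c'] -> ['a', 'b', 'e', 'c']
'e': index 2 in ['a', 'b', 'e', 'c'] -> ['e', 'a', 'b', 'c']
'c': index 3 in ['e', 'a', 'b', 'c'] -> ['c', 'e', 'a', 'b']
'c': index 0 in ['c', 'e', 'a', 'b'] -> ['c', 'e', 'a', 'b']
'e': index 1 in ['c', 'e', 'a', 'b'] -> ['e', 'c', 'a', 'b']
'b': index 3 in ['e', 'c', 'a', 'b'] -> ['b', 'e', 'c', 'a']


Output: [1, 3, 2, 2, 1, 2, 3, 0, 1, 3]


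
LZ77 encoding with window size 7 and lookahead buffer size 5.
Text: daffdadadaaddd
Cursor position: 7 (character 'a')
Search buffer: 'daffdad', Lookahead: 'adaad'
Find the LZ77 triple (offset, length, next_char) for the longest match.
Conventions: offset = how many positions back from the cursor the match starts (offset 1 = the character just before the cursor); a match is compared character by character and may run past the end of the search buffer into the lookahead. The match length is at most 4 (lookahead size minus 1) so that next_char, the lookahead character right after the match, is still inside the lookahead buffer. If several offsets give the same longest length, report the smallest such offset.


Try each offset into the search buffer:
  offset=1 (pos 6, char 'd'): match length 0
  offset=2 (pos 5, char 'a'): match length 3
  offset=3 (pos 4, char 'd'): match length 0
  offset=4 (pos 3, char 'f'): match length 0
  offset=5 (pos 2, char 'f'): match length 0
  offset=6 (pos 1, char 'a'): match length 1
  offset=7 (pos 0, char 'd'): match length 0
Longest match has length 3 at offset 2.
next_char = character at position 7 + 3 = 10 -> 'a'

Best match: offset=2, length=3 (matching 'ada' starting at position 5)
LZ77 triple: (2, 3, 'a')


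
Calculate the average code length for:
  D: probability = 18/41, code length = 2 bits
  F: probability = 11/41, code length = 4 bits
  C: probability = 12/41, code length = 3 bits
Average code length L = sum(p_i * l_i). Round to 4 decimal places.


Weighted contributions p_i * l_i:
  D: (18/41) * 2 = 36/41
  F: (11/41) * 4 = 44/41
  C: (12/41) * 3 = 36/41
Sum = (36 + 44 + 36)/41 = 116/41

L = 116/41 = 2.8293 bits/symbol


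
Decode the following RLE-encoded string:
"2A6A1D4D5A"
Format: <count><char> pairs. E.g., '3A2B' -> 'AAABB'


Expanding each <count><char> pair:
  2A -> 'AA'
  6A -> 'AAAAAA'
  1D -> 'D'
  4D -> 'DDDD'
  5A -> 'AAAAA'

Decoded = AAAAAAAADDDDDAAAAA


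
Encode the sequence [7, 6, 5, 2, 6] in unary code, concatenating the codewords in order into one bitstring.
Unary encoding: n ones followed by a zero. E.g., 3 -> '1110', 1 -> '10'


Encode each number as n ones followed by a terminating 0:
  7 -> 11111110 (8 bits)
  6 -> 1111110 (7 bits)
  5 -> 111110 (6 bits)
  2 -> 110 (3 bits)
  6 -> 1111110 (7 bits)
Total length = 8 + 7 + 6 + 3 + 7 = 31 bits.

Unary([7, 6, 5, 2, 6]) = 1111111011111101111101101111110 (31 bits)


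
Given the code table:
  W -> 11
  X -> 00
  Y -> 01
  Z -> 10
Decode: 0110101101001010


Decoding:
01 -> Y
10 -> Z
10 -> Z
11 -> W
01 -> Y
00 -> X
10 -> Z
10 -> Z


Result: YZZWYXZZ


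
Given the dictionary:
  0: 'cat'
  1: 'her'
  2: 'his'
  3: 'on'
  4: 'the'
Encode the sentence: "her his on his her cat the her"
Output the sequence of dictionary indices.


Look up each word in the dictionary:
  'her' -> 1
  'his' -> 2
  'on' -> 3
  'his' -> 2
  'her' -> 1
  'cat' -> 0
  'the' -> 4
  'her' -> 1

Encoded: [1, 2, 3, 2, 1, 0, 4, 1]


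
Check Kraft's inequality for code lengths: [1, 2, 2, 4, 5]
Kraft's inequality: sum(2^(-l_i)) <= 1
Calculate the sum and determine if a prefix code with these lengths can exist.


Sum = 2^(-1) + 2^(-2) + 2^(-2) + 2^(-4) + 2^(-5)
    = 0.5 + 0.25 + 0.25 + 0.0625 + 0.03125
    = 35/32 = 1.09375
Since 1.09375 > 1, Kraft's inequality is NOT satisfied.
A prefix code with these lengths CANNOT exist.

Kraft sum = 1.09375. Not satisfied.


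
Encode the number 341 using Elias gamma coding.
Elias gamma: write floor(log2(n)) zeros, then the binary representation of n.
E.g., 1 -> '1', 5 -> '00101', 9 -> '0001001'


num_bits = floor(log2(341)) + 1 = 9
leading_zeros = num_bits - 1 = 8
binary(341) = 101010101

Elias gamma(341) = '00000000' + '101010101' = 00000000101010101 (17 bits)


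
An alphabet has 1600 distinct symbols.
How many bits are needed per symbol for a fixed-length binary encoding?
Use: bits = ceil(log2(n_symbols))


log2(1600) = 10.6439
Bracket: 2^10 = 1024 < 1600 <= 2^11 = 2048
So ceil(log2(1600)) = 11

bits = ceil(log2(1600)) = ceil(10.6439) = 11 bits


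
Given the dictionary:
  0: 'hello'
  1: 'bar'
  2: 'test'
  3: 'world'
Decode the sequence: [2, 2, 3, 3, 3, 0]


Look up each index in the dictionary:
  2 -> 'test'
  2 -> 'test'
  3 -> 'world'
  3 -> 'world'
  3 -> 'world'
  0 -> 'hello'

Decoded: "test test world world world hello"


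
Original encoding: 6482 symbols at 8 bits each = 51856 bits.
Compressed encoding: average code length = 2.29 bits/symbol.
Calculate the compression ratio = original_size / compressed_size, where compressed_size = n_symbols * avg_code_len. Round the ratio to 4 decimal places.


original_size = n_symbols * orig_bits = 6482 * 8 = 51856 bits
compressed_size = n_symbols * avg_code_len = 6482 * 2.29 = 14843.78 bits
ratio = original_size / compressed_size = 51856 / 14843.78 = 3.4934

Compression ratio = 3.4934


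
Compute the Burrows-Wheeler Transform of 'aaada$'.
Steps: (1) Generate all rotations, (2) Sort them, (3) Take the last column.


Rotations (sorted):
  0: $aaada -> last char: a
  1: a$aaad -> last char: d
  2: aaada$ -> last char: $
  3: aada$a -> last char: a
  4: ada$aa -> last char: a
  5: da$aaa -> last char: a


BWT = ad$aaa


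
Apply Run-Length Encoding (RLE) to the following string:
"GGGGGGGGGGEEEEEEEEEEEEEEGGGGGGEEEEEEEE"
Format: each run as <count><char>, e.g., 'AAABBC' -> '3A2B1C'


Scanning runs left to right:
  i=0: run of 'G' x 10 -> '10G'
  i=10: run of 'E' x 14 -> '14E'
  i=24: run of 'G' x 6 -> '6G'
  i=30: run of 'E' x 8 -> '8E'

RLE = 10G14E6G8E


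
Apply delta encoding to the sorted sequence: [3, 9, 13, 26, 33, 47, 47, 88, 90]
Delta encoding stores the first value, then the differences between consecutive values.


First value: 3
Deltas:
  9 - 3 = 6
  13 - 9 = 4
  26 - 13 = 13
  33 - 26 = 7
  47 - 33 = 14
  47 - 47 = 0
  88 - 47 = 41
  90 - 88 = 2


Delta encoded: [3, 6, 4, 13, 7, 14, 0, 41, 2]


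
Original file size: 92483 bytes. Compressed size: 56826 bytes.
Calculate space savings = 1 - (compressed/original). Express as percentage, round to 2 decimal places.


ratio = compressed/original = 56826/92483 = 0.614448
savings = 1 - ratio = 1 - 0.614448 = 0.385552
as a percentage: 0.385552 * 100 = 38.56%

Space savings = 1 - 56826/92483 = 38.56%


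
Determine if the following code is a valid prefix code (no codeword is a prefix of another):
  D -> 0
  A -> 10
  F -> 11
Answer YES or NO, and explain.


Checking each pair (does one codeword prefix another?):
  D='0' vs A='10': no prefix
  D='0' vs F='11': no prefix
  A='10' vs D='0': no prefix
  A='10' vs F='11': no prefix
  F='11' vs D='0': no prefix
  F='11' vs A='10': no prefix
No violation found over all pairs.

YES -- this is a valid prefix code. No codeword is a prefix of any other codeword.


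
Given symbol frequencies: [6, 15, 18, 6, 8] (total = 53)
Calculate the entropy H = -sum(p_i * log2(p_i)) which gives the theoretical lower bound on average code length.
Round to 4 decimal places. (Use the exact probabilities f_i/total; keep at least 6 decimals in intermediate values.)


Per-symbol terms -p_i * log2(p_i) with p_i = f_i/53:
  p = 6/53 = 0.113208: log2(p) = -3.142958, -p*log2(p) = 0.355807
  p = 15/53 = 0.283019: log2(p) = -1.821030, -p*log2(p) = 0.515386
  p = 18/53 = 0.339623: log2(p) = -1.557995, -p*log2(p) = 0.529131
  p = 6/53 = 0.113208: log2(p) = -3.142958, -p*log2(p) = 0.355807
  p = 8/53 = 0.150943: log2(p) = -2.727920, -p*log2(p) = 0.411762
H = 0.355807 + 0.515386 + 0.529131 + 0.355807 + 0.411762 = 2.167893

H = 2.1679 bits/symbol


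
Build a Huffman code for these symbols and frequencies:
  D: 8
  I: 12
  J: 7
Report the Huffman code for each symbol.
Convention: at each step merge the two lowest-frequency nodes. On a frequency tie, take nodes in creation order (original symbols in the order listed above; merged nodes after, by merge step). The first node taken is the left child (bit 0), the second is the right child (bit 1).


Huffman tree construction:
Step 1: Merge J(7) + D(8) = 15
Step 2: Merge I(12) + (J+D)(15) = 27
Read each symbol's code off the tree from the root (left child = 0, right child = 1).

Codes:
  D: 11 (length 2)
  I: 0 (length 1)
  J: 10 (length 2)
Average code length: 42/27 = 1.5556 bits/symbol


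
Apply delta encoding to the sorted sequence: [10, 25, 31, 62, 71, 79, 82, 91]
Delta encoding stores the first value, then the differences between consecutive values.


First value: 10
Deltas:
  25 - 10 = 15
  31 - 25 = 6
  62 - 31 = 31
  71 - 62 = 9
  79 - 71 = 8
  82 - 79 = 3
  91 - 82 = 9


Delta encoded: [10, 15, 6, 31, 9, 8, 3, 9]


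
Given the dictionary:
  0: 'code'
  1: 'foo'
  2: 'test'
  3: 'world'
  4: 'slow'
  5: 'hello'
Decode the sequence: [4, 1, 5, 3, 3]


Look up each index in the dictionary:
  4 -> 'slow'
  1 -> 'foo'
  5 -> 'hello'
  3 -> 'world'
  3 -> 'world'

Decoded: "slow foo hello world world"


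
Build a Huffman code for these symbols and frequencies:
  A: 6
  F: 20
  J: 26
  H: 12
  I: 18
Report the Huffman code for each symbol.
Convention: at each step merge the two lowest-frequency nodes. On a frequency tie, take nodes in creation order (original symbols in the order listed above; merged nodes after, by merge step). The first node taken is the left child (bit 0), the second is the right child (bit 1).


Huffman tree construction:
Step 1: Merge A(6) + H(12) = 18
Step 2: Merge I(18) + (A+H)(18) = 36
Step 3: Merge F(20) + J(26) = 46
Step 4: Merge (I+(A+H))(36) + (F+J)(46) = 82
Read each symbol's code off the tree from the root (left child = 0, right child = 1).

Codes:
  A: 010 (length 3)
  F: 10 (length 2)
  J: 11 (length 2)
  H: 011 (length 3)
  I: 00 (length 2)
Average code length: 182/82 = 2.2195 bits/symbol


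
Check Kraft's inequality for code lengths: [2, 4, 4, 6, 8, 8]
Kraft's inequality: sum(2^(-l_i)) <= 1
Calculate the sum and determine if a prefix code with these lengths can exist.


Sum = 2^(-2) + 2^(-4) + 2^(-4) + 2^(-6) + 2^(-8) + 2^(-8)
    = 0.25 + 0.0625 + 0.0625 + 0.015625 + 0.00390625 + 0.00390625
    = 102/256 = 0.3984375
Since 0.3984375 <= 1, Kraft's inequality IS satisfied.
A prefix code with these lengths CAN exist.

Kraft sum = 0.3984375. Satisfied.


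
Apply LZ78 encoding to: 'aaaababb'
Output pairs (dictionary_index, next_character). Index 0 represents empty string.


LZ78 encoding steps:
Dictionary: {0: ''}
Step 1: w='' (idx 0), next='a' -> output (0, 'a'), add 'a' as idx 1
Step 2: w='a' (idx 1), next='a' -> output (1, 'a'), add 'aa' as idx 2
Step 3: w='a' (idx 1), next='b' -> output (1, 'b'), add 'ab' as idx 3
Step 4: w='ab' (idx 3), next='b' -> output (3, 'b'), add 'abb' as idx 4


Encoded: [(0, 'a'), (1, 'a'), (1, 'b'), (3, 'b')]


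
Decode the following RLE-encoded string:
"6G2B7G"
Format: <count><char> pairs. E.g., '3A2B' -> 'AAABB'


Expanding each <count><char> pair:
  6G -> 'GGGGGG'
  2B -> 'BB'
  7G -> 'GGGGGGG'

Decoded = GGGGGGBBGGGGGGG


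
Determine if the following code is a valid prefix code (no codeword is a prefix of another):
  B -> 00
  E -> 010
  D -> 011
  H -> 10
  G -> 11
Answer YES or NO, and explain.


Checking each pair (does one codeword prefix another?):
  B='00' vs E='010': no prefix
  B='00' vs D='011': no prefix
  B='00' vs H='10': no prefix
  B='00' vs G='11': no prefix
  E='010' vs B='00': no prefix
  E='010' vs D='011': no prefix
  E='010' vs H='10': no prefix
  E='010' vs G='11': no prefix
  D='011' vs B='00': no prefix
  D='011' vs E='010': no prefix
  D='011' vs H='10': no prefix
  D='011' vs G='11': no prefix
  H='10' vs B='00': no prefix
  H='10' vs E='010': no prefix
  H='10' vs D='011': no prefix
  H='10' vs G='11': no prefix
  G='11' vs B='00': no prefix
  G='11' vs E='010': no prefix
  G='11' vs D='011': no prefix
  G='11' vs H='10': no prefix
No violation found over all pairs.

YES -- this is a valid prefix code. No codeword is a prefix of any other codeword.


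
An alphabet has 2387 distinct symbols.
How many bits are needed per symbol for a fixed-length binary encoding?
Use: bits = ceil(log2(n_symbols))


log2(2387) = 11.221
Bracket: 2^11 = 2048 < 2387 <= 2^12 = 4096
So ceil(log2(2387)) = 12

bits = ceil(log2(2387)) = ceil(11.221) = 12 bits


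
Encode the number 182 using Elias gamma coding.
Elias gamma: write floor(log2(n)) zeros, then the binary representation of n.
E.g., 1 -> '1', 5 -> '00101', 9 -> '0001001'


num_bits = floor(log2(182)) + 1 = 8
leading_zeros = num_bits - 1 = 7
binary(182) = 10110110

Elias gamma(182) = '0000000' + '10110110' = 000000010110110 (15 bits)


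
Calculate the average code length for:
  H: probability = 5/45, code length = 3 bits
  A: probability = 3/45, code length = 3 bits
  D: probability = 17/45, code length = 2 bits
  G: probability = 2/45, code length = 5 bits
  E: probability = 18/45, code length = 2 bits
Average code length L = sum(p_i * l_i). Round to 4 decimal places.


Weighted contributions p_i * l_i:
  H: (5/45) * 3 = 15/45
  A: (3/45) * 3 = 9/45
  D: (17/45) * 2 = 34/45
  G: (2/45) * 5 = 10/45
  E: (18/45) * 2 = 36/45
Sum = (15 + 9 + 34 + 10 + 36)/45 = 104/45

L = 104/45 = 2.3111 bits/symbol


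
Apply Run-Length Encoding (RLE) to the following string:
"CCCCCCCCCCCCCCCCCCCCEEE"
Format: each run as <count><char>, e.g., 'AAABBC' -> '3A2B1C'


Scanning runs left to right:
  i=0: run of 'C' x 20 -> '20C'
  i=20: run of 'E' x 3 -> '3E'

RLE = 20C3E


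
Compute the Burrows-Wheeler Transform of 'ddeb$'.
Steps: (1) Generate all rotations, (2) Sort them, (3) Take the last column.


Rotations (sorted):
  0: $ddeb -> last char: b
  1: b$dde -> last char: e
  2: ddeb$ -> last char: $
  3: deb$d -> last char: d
  4: eb$dd -> last char: d


BWT = be$dd


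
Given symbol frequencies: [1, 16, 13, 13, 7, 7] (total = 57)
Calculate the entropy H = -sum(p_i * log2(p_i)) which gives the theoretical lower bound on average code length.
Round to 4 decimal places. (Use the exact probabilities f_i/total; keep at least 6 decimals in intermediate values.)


Per-symbol terms -p_i * log2(p_i) with p_i = f_i/57:
  p = 1/57 = 0.017544: log2(p) = -5.832890, -p*log2(p) = 0.102331
  p = 16/57 = 0.280702: log2(p) = -1.832890, -p*log2(p) = 0.514495
  p = 13/57 = 0.228070: log2(p) = -2.132450, -p*log2(p) = 0.486348
  p = 13/57 = 0.228070: log2(p) = -2.132450, -p*log2(p) = 0.486348
  p = 7/57 = 0.122807: log2(p) = -3.025535, -p*log2(p) = 0.371557
  p = 7/57 = 0.122807: log2(p) = -3.025535, -p*log2(p) = 0.371557
H = 0.102331 + 0.514495 + 0.486348 + 0.486348 + 0.371557 + 0.371557 = 2.332636

H = 2.3326 bits/symbol


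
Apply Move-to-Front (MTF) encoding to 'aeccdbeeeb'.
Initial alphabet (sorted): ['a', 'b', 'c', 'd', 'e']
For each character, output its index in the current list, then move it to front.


MTF encoding:
'a': index 0 in ['a', 'b', 'c', 'd', 'e'] -> ['a', 'b', 'c', 'd', 'e']
'e': index 4 in ['a', 'b', 'c', 'd', 'e'] -> ['e', 'a', 'b', 'c', 'd']
'c': index 3 in ['e', 'a', 'b', 'c', 'd'] -> ['c', 'e', 'a', 'b', 'd']
'c': index 0 in ['c', 'e', 'a', 'b', 'd'] -> ['c', 'e', 'a', 'b', 'd']
'd': index 4 in ['c', 'e', 'a', 'b', 'd'] -> ['d', 'c', 'e', 'a', 'b']
'b': index 4 in ['d', 'c', 'e', 'a', 'b'] -> ['b', 'd', 'c', 'e', 'a']
'e': index 3 in ['b', 'd', 'c', 'e', 'a'] -> ['e', 'b', 'd', 'c', 'a']
'e': index 0 in ['e', 'b', 'd', 'c', 'a'] -> ['e', 'b', 'd', 'c', 'a']
'e': index 0 in ['e', 'b', 'd', 'c', 'a'] -> ['e', 'b', 'd', 'c', 'a']
'b': index 1 in ['e', 'b', 'd', 'c', 'a'] -> ['b', 'e', 'd', 'c', 'a']


Output: [0, 4, 3, 0, 4, 4, 3, 0, 0, 1]


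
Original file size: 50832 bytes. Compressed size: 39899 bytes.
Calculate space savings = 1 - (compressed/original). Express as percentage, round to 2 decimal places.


ratio = compressed/original = 39899/50832 = 0.784919
savings = 1 - ratio = 1 - 0.784919 = 0.215081
as a percentage: 0.215081 * 100 = 21.51%

Space savings = 1 - 39899/50832 = 21.51%


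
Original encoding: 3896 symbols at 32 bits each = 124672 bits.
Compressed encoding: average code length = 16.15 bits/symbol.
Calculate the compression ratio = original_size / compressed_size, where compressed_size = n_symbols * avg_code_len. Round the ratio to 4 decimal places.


original_size = n_symbols * orig_bits = 3896 * 32 = 124672 bits
compressed_size = n_symbols * avg_code_len = 3896 * 16.15 = 62920.4 bits
ratio = original_size / compressed_size = 124672 / 62920.4 = 1.9814

Compression ratio = 1.9814


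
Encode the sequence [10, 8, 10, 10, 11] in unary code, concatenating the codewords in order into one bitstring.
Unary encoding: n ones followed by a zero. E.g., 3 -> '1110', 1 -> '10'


Encode each number as n ones followed by a terminating 0:
  10 -> 11111111110 (11 bits)
  8 -> 111111110 (9 bits)
  10 -> 11111111110 (11 bits)
  10 -> 11111111110 (11 bits)
  11 -> 111111111110 (12 bits)
Total length = 11 + 9 + 11 + 11 + 12 = 54 bits.

Unary([10, 8, 10, 10, 11]) = 111111111101111111101111111111011111111110111111111110 (54 bits)


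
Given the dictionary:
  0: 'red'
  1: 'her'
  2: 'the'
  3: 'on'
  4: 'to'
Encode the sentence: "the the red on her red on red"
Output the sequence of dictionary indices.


Look up each word in the dictionary:
  'the' -> 2
  'the' -> 2
  'red' -> 0
  'on' -> 3
  'her' -> 1
  'red' -> 0
  'on' -> 3
  'red' -> 0

Encoded: [2, 2, 0, 3, 1, 0, 3, 0]


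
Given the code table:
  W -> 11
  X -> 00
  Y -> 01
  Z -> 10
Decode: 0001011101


Decoding:
00 -> X
01 -> Y
01 -> Y
11 -> W
01 -> Y


Result: XYYWY


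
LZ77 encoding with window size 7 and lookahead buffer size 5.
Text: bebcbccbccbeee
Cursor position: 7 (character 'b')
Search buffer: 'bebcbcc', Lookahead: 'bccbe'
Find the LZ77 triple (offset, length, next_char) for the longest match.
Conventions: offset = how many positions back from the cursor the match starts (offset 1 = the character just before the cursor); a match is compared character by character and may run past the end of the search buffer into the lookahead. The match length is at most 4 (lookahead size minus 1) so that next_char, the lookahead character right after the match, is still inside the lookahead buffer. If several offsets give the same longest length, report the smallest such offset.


Try each offset into the search buffer:
  offset=1 (pos 6, char 'c'): match length 0
  offset=2 (pos 5, char 'c'): match length 0
  offset=3 (pos 4, char 'b'): match length 4
  offset=4 (pos 3, char 'c'): match length 0
  offset=5 (pos 2, char 'b'): match length 2
  offset=6 (pos 1, char 'e'): match length 0
  offset=7 (pos 0, char 'b'): match length 1
Longest match has length 4 at offset 3.
next_char = character at position 7 + 4 = 11 -> 'e'

Best match: offset=3, length=4 (matching 'bccb' starting at position 4)
LZ77 triple: (3, 4, 'e')


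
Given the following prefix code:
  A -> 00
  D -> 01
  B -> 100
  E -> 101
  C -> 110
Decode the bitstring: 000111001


Decoding step by step:
Bits 00 -> A
Bits 01 -> D
Bits 110 -> C
Bits 01 -> D


Decoded message: ADCD


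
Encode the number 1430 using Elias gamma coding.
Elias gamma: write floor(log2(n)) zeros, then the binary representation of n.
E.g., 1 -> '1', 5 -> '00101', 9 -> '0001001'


num_bits = floor(log2(1430)) + 1 = 11
leading_zeros = num_bits - 1 = 10
binary(1430) = 10110010110

Elias gamma(1430) = '0000000000' + '10110010110' = 000000000010110010110 (21 bits)


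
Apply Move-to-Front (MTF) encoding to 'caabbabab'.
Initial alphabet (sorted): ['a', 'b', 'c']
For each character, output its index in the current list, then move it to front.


MTF encoding:
'c': index 2 in ['a', 'b', 'c'] -> ['c', 'a', 'b']
'a': index 1 in ['c', 'a', 'b'] -> ['a', 'c', 'b']
'a': index 0 in ['a', 'c', 'b'] -> ['a', 'c', 'b']
'b': index 2 in ['a', 'c', 'b'] -> ['b', 'a', 'c']
'b': index 0 in ['b', 'a', 'c'] -> ['b', 'a', 'c']
'a': index 1 in ['b', 'a', 'c'] -> ['a', 'b', 'c']
'b': index 1 in ['a', 'b', 'c'] -> ['b', 'a', 'c']
'a': index 1 in ['b', 'a', 'c'] -> ['a', 'b', 'c']
'b': index 1 in ['a', 'b', 'c'] -> ['b', 'a', 'c']


Output: [2, 1, 0, 2, 0, 1, 1, 1, 1]


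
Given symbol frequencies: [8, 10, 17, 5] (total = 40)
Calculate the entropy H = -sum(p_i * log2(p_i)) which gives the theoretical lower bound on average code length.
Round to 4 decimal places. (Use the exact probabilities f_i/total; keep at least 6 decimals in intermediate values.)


Per-symbol terms -p_i * log2(p_i) with p_i = f_i/40:
  p = 8/40 = 0.200000: log2(p) = -2.321928, -p*log2(p) = 0.464386
  p = 10/40 = 0.250000: log2(p) = -2.000000, -p*log2(p) = 0.500000
  p = 17/40 = 0.425000: log2(p) = -1.234465, -p*log2(p) = 0.524648
  p = 5/40 = 0.125000: log2(p) = -3.000000, -p*log2(p) = 0.375000
H = 0.464386 + 0.500000 + 0.524648 + 0.375000 = 1.864034

H = 1.864 bits/symbol


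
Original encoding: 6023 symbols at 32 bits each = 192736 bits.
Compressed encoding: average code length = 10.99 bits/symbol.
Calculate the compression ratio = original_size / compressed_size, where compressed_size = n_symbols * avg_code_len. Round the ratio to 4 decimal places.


original_size = n_symbols * orig_bits = 6023 * 32 = 192736 bits
compressed_size = n_symbols * avg_code_len = 6023 * 10.99 = 66192.77 bits
ratio = original_size / compressed_size = 192736 / 66192.77 = 2.9117

Compression ratio = 2.9117


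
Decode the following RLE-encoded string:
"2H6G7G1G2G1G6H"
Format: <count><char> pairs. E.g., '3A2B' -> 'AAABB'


Expanding each <count><char> pair:
  2H -> 'HH'
  6G -> 'GGGGGG'
  7G -> 'GGGGGGG'
  1G -> 'G'
  2G -> 'GG'
  1G -> 'G'
  6H -> 'HHHHHH'

Decoded = HHGGGGGGGGGGGGGGGGGHHHHHH


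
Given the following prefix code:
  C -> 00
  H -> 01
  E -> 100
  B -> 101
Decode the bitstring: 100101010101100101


Decoding step by step:
Bits 100 -> E
Bits 101 -> B
Bits 01 -> H
Bits 01 -> H
Bits 01 -> H
Bits 100 -> E
Bits 101 -> B


Decoded message: EBHHHEB


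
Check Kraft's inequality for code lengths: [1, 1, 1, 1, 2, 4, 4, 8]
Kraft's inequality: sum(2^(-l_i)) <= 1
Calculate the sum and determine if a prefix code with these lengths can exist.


Sum = 2^(-1) + 2^(-1) + 2^(-1) + 2^(-1) + 2^(-2) + 2^(-4) + 2^(-4) + 2^(-8)
    = 0.5 + 0.5 + 0.5 + 0.5 + 0.25 + 0.0625 + 0.0625 + 0.00390625
    = 609/256 = 2.37890625
Since 2.37890625 > 1, Kraft's inequality is NOT satisfied.
A prefix code with these lengths CANNOT exist.

Kraft sum = 2.37890625. Not satisfied.


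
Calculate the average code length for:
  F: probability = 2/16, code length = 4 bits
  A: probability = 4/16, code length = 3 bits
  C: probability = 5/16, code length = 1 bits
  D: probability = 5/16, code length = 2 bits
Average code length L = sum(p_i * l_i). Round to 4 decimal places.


Weighted contributions p_i * l_i:
  F: (2/16) * 4 = 8/16
  A: (4/16) * 3 = 12/16
  C: (5/16) * 1 = 5/16
  D: (5/16) * 2 = 10/16
Sum = (8 + 12 + 5 + 10)/16 = 35/16

L = 35/16 = 2.1875 bits/symbol


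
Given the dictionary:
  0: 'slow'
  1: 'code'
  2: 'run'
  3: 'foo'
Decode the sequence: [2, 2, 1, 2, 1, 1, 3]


Look up each index in the dictionary:
  2 -> 'run'
  2 -> 'run'
  1 -> 'code'
  2 -> 'run'
  1 -> 'code'
  1 -> 'code'
  3 -> 'foo'

Decoded: "run run code run code code foo"


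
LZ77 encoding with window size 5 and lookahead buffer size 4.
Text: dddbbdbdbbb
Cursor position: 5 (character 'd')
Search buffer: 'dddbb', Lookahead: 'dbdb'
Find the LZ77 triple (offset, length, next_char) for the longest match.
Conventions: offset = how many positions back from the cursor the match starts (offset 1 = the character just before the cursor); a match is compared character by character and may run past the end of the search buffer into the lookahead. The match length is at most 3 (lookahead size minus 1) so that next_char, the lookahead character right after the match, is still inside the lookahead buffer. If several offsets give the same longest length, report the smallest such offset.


Try each offset into the search buffer:
  offset=1 (pos 4, char 'b'): match length 0
  offset=2 (pos 3, char 'b'): match length 0
  offset=3 (pos 2, char 'd'): match length 2
  offset=4 (pos 1, char 'd'): match length 1
  offset=5 (pos 0, char 'd'): match length 1
Longest match has length 2 at offset 3.
next_char = character at position 5 + 2 = 7 -> 'd'

Best match: offset=3, length=2 (matching 'db' starting at position 2)
LZ77 triple: (3, 2, 'd')


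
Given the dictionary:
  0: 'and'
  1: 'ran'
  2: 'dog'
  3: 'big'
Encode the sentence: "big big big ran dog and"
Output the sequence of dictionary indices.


Look up each word in the dictionary:
  'big' -> 3
  'big' -> 3
  'big' -> 3
  'ran' -> 1
  'dog' -> 2
  'and' -> 0

Encoded: [3, 3, 3, 1, 2, 0]


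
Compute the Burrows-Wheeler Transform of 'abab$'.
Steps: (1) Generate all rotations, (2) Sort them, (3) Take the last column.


Rotations (sorted):
  0: $abab -> last char: b
  1: ab$ab -> last char: b
  2: abab$ -> last char: $
  3: b$aba -> last char: a
  4: bab$a -> last char: a


BWT = bb$aa


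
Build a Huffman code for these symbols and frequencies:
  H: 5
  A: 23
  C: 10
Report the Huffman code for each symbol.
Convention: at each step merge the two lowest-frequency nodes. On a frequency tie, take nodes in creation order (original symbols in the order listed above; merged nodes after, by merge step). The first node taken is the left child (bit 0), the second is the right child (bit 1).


Huffman tree construction:
Step 1: Merge H(5) + C(10) = 15
Step 2: Merge (H+C)(15) + A(23) = 38
Read each symbol's code off the tree from the root (left child = 0, right child = 1).

Codes:
  H: 00 (length 2)
  A: 1 (length 1)
  C: 01 (length 2)
Average code length: 53/38 = 1.3947 bits/symbol


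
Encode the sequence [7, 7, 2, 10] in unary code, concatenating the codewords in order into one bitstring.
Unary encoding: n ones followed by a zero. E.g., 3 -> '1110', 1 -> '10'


Encode each number as n ones followed by a terminating 0:
  7 -> 11111110 (8 bits)
  7 -> 11111110 (8 bits)
  2 -> 110 (3 bits)
  10 -> 11111111110 (11 bits)
Total length = 8 + 8 + 3 + 11 = 30 bits.

Unary([7, 7, 2, 10]) = 111111101111111011011111111110 (30 bits)


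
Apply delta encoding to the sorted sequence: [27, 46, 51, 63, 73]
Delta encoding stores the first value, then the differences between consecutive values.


First value: 27
Deltas:
  46 - 27 = 19
  51 - 46 = 5
  63 - 51 = 12
  73 - 63 = 10


Delta encoded: [27, 19, 5, 12, 10]


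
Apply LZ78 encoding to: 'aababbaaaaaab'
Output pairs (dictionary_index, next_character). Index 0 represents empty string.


LZ78 encoding steps:
Dictionary: {0: ''}
Step 1: w='' (idx 0), next='a' -> output (0, 'a'), add 'a' as idx 1
Step 2: w='a' (idx 1), next='b' -> output (1, 'b'), add 'ab' as idx 2
Step 3: w='ab' (idx 2), next='b' -> output (2, 'b'), add 'abb' as idx 3
Step 4: w='a' (idx 1), next='a' -> output (1, 'a'), add 'aa' as idx 4
Step 5: w='aa' (idx 4), next='a' -> output (4, 'a'), add 'aaa' as idx 5
Step 6: w='ab' (idx 2), end of input -> output (2, '')


Encoded: [(0, 'a'), (1, 'b'), (2, 'b'), (1, 'a'), (4, 'a'), (2, '')]


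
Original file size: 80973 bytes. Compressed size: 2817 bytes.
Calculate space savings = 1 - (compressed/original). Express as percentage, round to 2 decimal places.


ratio = compressed/original = 2817/80973 = 0.034789
savings = 1 - ratio = 1 - 0.034789 = 0.965211
as a percentage: 0.965211 * 100 = 96.52%

Space savings = 1 - 2817/80973 = 96.52%


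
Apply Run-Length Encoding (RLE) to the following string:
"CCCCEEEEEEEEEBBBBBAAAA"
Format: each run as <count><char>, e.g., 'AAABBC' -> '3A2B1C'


Scanning runs left to right:
  i=0: run of 'C' x 4 -> '4C'
  i=4: run of 'E' x 9 -> '9E'
  i=13: run of 'B' x 5 -> '5B'
  i=18: run of 'A' x 4 -> '4A'

RLE = 4C9E5B4A


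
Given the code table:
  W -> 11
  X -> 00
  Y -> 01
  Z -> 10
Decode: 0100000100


Decoding:
01 -> Y
00 -> X
00 -> X
01 -> Y
00 -> X


Result: YXXYX


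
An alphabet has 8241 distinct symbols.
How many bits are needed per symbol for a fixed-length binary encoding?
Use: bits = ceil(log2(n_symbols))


log2(8241) = 13.0086
Bracket: 2^13 = 8192 < 8241 <= 2^14 = 16384
So ceil(log2(8241)) = 14

bits = ceil(log2(8241)) = ceil(13.0086) = 14 bits


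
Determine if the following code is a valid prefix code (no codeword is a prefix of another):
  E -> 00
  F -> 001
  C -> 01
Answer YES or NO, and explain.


Checking each pair (does one codeword prefix another?):
  E='00' vs F='001': prefix -- VIOLATION

NO -- this is NOT a valid prefix code. E (00) is a prefix of F (001).


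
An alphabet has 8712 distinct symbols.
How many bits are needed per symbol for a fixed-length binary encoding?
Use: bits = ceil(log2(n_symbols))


log2(8712) = 13.0888
Bracket: 2^13 = 8192 < 8712 <= 2^14 = 16384
So ceil(log2(8712)) = 14

bits = ceil(log2(8712)) = ceil(13.0888) = 14 bits


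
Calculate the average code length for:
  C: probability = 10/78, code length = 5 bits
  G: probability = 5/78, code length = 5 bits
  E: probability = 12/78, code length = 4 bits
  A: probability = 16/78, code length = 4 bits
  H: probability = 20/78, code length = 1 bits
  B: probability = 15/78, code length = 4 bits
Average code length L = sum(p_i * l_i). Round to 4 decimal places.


Weighted contributions p_i * l_i:
  C: (10/78) * 5 = 50/78
  G: (5/78) * 5 = 25/78
  E: (12/78) * 4 = 48/78
  A: (16/78) * 4 = 64/78
  H: (20/78) * 1 = 20/78
  B: (15/78) * 4 = 60/78
Sum = (50 + 25 + 48 + 64 + 20 + 60)/78 = 267/78

L = 267/78 = 3.4231 bits/symbol


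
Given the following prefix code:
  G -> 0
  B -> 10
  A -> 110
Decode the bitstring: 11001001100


Decoding step by step:
Bits 110 -> A
Bits 0 -> G
Bits 10 -> B
Bits 0 -> G
Bits 110 -> A
Bits 0 -> G


Decoded message: AGBGAG


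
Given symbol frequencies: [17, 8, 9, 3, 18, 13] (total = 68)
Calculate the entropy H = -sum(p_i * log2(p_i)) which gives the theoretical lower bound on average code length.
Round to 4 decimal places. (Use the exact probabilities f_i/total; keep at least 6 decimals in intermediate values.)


Per-symbol terms -p_i * log2(p_i) with p_i = f_i/68:
  p = 17/68 = 0.250000: log2(p) = -2.000000, -p*log2(p) = 0.500000
  p = 8/68 = 0.117647: log2(p) = -3.087463, -p*log2(p) = 0.363231
  p = 9/68 = 0.132353: log2(p) = -2.917538, -p*log2(p) = 0.386145
  p = 3/68 = 0.044118: log2(p) = -4.502500, -p*log2(p) = 0.198640
  p = 18/68 = 0.264706: log2(p) = -1.917538, -p*log2(p) = 0.507584
  p = 13/68 = 0.191176: log2(p) = -2.387023, -p*log2(p) = 0.456343
H = 0.500000 + 0.363231 + 0.386145 + 0.198640 + 0.507584 + 0.456343 = 2.411943

H = 2.4119 bits/symbol
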